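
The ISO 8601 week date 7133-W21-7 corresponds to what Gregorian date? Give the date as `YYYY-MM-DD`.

ISO week 1 of 7133 is the week containing the first Thursday of 7133.
Week 21, day 7 (Sunday) lands on 7133-05-28.

7133-05-28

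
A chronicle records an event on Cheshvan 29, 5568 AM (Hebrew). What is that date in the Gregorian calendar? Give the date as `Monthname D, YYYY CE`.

Both dates share Julian Day Number 2381386; in the Gregorian calendar that is 30 November 1807 CE.

November 30, 1807 CE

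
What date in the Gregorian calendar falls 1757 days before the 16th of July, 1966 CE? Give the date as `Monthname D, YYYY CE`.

September 23, 1961 CE

Counting 1757 days back from JDN 2439323 reaches JDN 2437566, which is September 23, 1961 CE.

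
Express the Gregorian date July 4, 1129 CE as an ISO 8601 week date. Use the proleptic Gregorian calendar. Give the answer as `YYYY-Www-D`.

The weekday is Thursday (ISO weekday 4).
That Thursday belongs to ISO week 27 of ISO year 1129.

1129-W27-4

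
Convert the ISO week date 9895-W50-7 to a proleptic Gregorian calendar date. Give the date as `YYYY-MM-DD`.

ISO week 1 of 9895 is the week containing the first Thursday of 9895.
Week 50, day 7 (Sunday) lands on 9895-12-15.

9895-12-15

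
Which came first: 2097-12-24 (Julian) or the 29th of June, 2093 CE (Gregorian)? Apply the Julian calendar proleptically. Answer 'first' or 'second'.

Converting both to JDN: 2487345 vs 2485693; the smaller is the second.

second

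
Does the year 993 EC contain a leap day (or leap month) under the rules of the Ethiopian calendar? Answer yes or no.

no

993 mod 4 = 1; in the Ethiopian calendar a year is leap when year mod 4 = 3, so it is a common year.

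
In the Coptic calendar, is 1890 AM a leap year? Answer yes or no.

1890 mod 4 = 2; in the Coptic calendar a year is leap when year mod 4 = 3, so it is a common year.

no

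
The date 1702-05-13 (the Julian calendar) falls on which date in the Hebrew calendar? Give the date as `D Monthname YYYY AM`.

26 Iyar 5462 AM

Both dates share Julian Day Number 2342846; in the Hebrew calendar that is 26 Iyar 5462 AM.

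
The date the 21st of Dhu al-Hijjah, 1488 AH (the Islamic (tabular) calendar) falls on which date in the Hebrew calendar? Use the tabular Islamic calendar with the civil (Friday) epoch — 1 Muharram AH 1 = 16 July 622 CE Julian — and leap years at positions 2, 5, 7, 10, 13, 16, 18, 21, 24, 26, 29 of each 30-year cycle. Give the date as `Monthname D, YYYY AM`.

Adar 21, 5826 AM

Both dates share Julian Day Number 2475728; in the Hebrew calendar that is 21 Adar 5826 AM.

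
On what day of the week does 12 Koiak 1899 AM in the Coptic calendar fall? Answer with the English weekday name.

This is JDN 2518375 (22 December 2182 Gregorian).
2518375 ≡ 6 (mod 7); counting from Monday = 0 gives Sunday.

Sunday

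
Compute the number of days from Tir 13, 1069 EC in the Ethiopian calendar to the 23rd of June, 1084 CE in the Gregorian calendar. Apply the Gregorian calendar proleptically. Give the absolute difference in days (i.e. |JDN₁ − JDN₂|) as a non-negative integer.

JDN of the first date = 2114440.
JDN of the second date = 2117157.
|2117157 − 2114440| = 2717.

2717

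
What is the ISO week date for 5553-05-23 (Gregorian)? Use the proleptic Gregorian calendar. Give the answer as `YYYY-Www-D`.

5553-W21-6

The weekday is Saturday (ISO weekday 6).
That Saturday belongs to ISO week 21 of ISO year 5553.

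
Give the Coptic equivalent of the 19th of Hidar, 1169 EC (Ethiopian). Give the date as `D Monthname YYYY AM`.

The source date corresponds to 22 November 1176 in the proleptic Gregorian calendar (JDN 2150911).
That day falls on 19 Hathor 893 AM in the Coptic calendar.

19 Hathor 893 AM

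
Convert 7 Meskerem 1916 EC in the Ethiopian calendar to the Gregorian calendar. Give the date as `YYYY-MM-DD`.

1923-09-18

Both dates share Julian Day Number 2423681; in the Gregorian calendar that is 18 September 1923 CE.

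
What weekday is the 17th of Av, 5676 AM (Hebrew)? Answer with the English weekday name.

Wednesday

This is JDN 2421092 (16 August 1916 Gregorian).
2421092 ≡ 2 (mod 7); counting from Monday = 0 gives Wednesday.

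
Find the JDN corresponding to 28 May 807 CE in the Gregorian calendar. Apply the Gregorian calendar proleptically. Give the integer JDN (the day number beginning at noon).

2015958

JDN 2451545 is 1 January 2000 CE (Gregorian); the target day is −435587 days from there, so JDN = 2015958.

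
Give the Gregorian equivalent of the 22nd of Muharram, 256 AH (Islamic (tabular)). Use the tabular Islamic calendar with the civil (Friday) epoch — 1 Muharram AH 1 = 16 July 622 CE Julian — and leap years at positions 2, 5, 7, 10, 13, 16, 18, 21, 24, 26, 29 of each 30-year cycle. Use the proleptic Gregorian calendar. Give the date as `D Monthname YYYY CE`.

Julian Day Number of the source date = 2038824.
Converting JDN 2038824 to the Gregorian calendar gives 3 January 870 CE.

3 January 870 CE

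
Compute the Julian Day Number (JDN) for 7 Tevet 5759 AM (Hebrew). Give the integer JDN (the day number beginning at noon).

2451174

Equivalently 26 December 1998 (Gregorian).
JDN 2451545 is 1 January 2000 CE (Gregorian); the target day is −371 days from there, so JDN = 2451174.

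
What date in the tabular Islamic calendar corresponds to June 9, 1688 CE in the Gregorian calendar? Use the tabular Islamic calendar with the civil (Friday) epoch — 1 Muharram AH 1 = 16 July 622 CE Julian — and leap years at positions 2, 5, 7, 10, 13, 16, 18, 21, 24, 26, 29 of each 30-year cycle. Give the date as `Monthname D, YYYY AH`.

Sha'ban 9, 1099 AH

Both dates share Julian Day Number 2337750; in the tabular Islamic calendar that is 9 Sha'ban 1099 AH.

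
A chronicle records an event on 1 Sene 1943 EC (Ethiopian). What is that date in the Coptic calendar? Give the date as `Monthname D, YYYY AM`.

Paoni 1, 1667 AM

The source date corresponds to 8 June 1951 in the Gregorian calendar (JDN 2433806).
That day falls on 1 Paoni 1667 AM in the Coptic calendar.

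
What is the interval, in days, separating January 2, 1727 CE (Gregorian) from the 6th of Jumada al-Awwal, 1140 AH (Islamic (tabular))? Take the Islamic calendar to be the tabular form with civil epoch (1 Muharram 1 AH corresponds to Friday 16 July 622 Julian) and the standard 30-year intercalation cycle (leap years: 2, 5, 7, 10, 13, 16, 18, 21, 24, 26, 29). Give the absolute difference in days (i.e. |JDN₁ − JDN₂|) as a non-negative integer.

352

JDN of the first date = 2351835.
JDN of the second date = 2352187.
|2352187 − 2351835| = 352.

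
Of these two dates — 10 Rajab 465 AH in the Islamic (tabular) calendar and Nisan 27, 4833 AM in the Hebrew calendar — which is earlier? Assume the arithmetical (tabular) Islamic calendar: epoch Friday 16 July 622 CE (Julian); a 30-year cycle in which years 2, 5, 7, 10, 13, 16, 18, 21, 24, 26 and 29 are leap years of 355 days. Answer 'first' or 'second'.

first

Converting both to JDN: 2113052 vs 2113068; the smaller is the first.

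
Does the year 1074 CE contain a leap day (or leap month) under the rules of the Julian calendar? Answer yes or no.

no

1074 mod 4 = 2, so it is a common year in the Julian calendar.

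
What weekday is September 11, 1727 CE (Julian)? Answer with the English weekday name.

Monday

This is JDN 2352098 (22 September 1727 Gregorian).
2352098 ≡ 0 (mod 7); counting from Monday = 0 gives Monday.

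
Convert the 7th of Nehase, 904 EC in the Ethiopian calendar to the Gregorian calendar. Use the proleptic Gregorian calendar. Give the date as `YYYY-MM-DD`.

0912-08-05

Both dates share Julian Day Number 2054378; in the Gregorian calendar that is 5 August 912 CE.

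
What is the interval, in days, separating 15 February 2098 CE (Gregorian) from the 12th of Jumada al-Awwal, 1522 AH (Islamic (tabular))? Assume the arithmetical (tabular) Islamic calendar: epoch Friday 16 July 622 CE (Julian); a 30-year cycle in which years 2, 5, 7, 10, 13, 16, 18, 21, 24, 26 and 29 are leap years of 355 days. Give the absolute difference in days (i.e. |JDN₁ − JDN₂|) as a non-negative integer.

176

First date → JDN 2487385; second date → JDN 2487561.
The interval is |2487385 − 2487561| = 176 days.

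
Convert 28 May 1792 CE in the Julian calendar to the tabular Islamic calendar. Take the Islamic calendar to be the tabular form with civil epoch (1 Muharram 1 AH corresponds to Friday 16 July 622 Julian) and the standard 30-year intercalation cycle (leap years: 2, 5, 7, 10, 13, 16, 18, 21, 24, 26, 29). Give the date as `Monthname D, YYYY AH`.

Shawwal 17, 1206 AH

The source date corresponds to 8 June 1792 in the Gregorian calendar (JDN 2375734).
That day falls on 17 Shawwal 1206 AH in the tabular Islamic calendar.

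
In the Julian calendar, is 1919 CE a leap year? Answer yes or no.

no

1919 mod 4 = 3, so it is a common year in the Julian calendar.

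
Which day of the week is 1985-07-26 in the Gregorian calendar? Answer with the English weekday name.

2446273 ≡ 4 (mod 7); counting from Monday = 0 gives Friday.

Friday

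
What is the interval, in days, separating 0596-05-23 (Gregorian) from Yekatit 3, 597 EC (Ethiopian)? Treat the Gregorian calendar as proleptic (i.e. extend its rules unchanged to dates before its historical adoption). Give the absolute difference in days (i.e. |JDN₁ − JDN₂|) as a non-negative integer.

First date → JDN 1938888; second date → JDN 1942062.
The interval is |1938888 − 1942062| = 3174 days.

3174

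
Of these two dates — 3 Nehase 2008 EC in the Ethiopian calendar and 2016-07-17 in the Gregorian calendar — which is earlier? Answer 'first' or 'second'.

Converting both to JDN: 2457610 vs 2457587; the smaller is the second.

second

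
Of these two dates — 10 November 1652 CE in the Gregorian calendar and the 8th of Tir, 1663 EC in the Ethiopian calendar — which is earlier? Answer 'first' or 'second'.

first

First date → JDN 2324755; second date → JDN 2331393.
JDN 2324755 < JDN 2331393, so the first date is earlier.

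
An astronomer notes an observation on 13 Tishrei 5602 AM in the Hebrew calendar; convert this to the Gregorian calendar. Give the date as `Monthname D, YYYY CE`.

Both dates share Julian Day Number 2393742; in the Gregorian calendar that is 28 September 1841 CE.

September 28, 1841 CE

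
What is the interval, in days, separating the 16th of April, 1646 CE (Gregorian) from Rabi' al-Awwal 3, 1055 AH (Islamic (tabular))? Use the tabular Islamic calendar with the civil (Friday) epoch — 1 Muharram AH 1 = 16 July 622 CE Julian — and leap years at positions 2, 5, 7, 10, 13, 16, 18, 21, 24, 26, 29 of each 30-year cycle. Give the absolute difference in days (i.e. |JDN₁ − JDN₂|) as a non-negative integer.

First date → JDN 2322355; second date → JDN 2322003.
The interval is |2322355 − 2322003| = 352 days.

352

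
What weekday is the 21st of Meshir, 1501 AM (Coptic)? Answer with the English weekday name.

This is JDN 2373075 (26 February 1785 Gregorian).
2373075 ≡ 5 (mod 7); counting from Monday = 0 gives Saturday.

Saturday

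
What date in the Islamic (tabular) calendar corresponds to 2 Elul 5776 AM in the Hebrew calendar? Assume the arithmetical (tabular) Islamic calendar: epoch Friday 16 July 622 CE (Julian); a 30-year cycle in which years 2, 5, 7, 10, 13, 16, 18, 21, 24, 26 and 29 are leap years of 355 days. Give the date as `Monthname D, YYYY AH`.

Dhu al-Hijjah 2, 1437 AH

Both dates share Julian Day Number 2457637; in the tabular Islamic calendar that is 2 Dhu al-Hijjah 1437 AH.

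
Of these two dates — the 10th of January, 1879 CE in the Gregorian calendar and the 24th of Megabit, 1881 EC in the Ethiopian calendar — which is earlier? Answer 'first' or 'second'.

first

Converting both to JDN: 2407360 vs 2411094; the smaller is the first.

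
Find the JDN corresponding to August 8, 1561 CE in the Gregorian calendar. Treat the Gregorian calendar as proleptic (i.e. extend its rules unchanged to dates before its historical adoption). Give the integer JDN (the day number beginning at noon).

JDN 2451545 is 1 January 2000 CE (Gregorian); the target day is −160122 days from there, so JDN = 2291423.

2291423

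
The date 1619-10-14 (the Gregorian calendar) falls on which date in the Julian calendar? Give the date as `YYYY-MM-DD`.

1619-10-04

At this point the Julian calendar is 10 days behind the Gregorian.
14 October 1619 Gregorian − 10 days → 4 October 1619 Julian.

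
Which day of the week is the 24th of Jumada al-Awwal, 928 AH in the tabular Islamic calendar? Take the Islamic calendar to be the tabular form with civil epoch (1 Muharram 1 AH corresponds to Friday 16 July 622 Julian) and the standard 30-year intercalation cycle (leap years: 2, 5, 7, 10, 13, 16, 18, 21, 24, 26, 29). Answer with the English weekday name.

Monday

This is JDN 2277079 (1 May 1522 Gregorian).
JDN 2277079 mod 7 = 0, and JDN 0 was a Monday, so this is a Monday.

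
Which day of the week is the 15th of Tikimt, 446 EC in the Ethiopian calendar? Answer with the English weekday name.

Equivalently 13 October 453 Gregorian, JDN 1886801.
Since JDN mod 7 = 0 (0 = Monday), the day is Monday.

Monday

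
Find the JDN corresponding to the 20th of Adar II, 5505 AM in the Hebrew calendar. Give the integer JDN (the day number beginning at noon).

2358491

Equivalently 24 March 1745 (Gregorian).
JDN 2451545 is 1 January 2000 CE (Gregorian); the target day is −93054 days from there, so JDN = 2358491.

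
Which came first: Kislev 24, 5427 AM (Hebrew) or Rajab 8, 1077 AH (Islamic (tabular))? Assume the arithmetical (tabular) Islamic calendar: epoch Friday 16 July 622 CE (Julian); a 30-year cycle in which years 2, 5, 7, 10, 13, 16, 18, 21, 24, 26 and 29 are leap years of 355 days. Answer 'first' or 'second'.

first

Converting both to JDN: 2329909 vs 2329923; the smaller is the first.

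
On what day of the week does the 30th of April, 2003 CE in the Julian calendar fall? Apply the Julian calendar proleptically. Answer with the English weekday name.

This is JDN 2452773 (13 May 2003 Gregorian).
Since JDN mod 7 = 1 (0 = Monday), the day is Tuesday.

Tuesday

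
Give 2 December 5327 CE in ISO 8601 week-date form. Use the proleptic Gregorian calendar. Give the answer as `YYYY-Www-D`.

The weekday is Tuesday (ISO weekday 2).
That Tuesday belongs to ISO week 49 of ISO year 5327.

5327-W49-2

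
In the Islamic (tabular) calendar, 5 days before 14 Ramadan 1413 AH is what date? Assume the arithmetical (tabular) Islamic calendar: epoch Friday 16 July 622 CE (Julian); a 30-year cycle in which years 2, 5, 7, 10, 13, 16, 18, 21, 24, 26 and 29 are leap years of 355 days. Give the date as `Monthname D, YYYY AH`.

JDN of 14 Ramadan 1413 AH = 2449055.
2449055 − 5 = 2449050.
JDN 2449050 in the tabular Islamic calendar is Ramadan 9, 1413 AH.

Ramadan 9, 1413 AH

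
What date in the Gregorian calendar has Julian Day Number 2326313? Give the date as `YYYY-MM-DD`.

JDN 2451545 is 1 Jan 2000; 2326313 is −125232 days from there.

1657-02-15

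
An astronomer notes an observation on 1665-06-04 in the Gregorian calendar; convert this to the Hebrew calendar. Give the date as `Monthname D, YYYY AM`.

Sivan 21, 5425 AM

Julian Day Number of the source date = 2329344.
Converting JDN 2329344 to the Hebrew calendar gives 21 Sivan 5425 AM.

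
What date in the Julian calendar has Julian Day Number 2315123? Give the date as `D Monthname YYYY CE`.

JDN 2315123 is 28 June 1626 in the Gregorian calendar.
In the Julian calendar that day is 18 June 1626 CE.

18 June 1626 CE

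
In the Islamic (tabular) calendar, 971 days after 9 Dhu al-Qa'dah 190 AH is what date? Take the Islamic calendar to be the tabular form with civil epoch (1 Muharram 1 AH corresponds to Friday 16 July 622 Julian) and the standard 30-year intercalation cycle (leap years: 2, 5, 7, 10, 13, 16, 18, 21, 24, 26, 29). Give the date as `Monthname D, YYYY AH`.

Sha'ban 5, 193 AH

JDN of 9 Dhu al-Qa'dah 190 AH = 2015718.
2015718 + 971 = 2016689.
JDN 2016689 in the tabular Islamic calendar is Sha'ban 5, 193 AH.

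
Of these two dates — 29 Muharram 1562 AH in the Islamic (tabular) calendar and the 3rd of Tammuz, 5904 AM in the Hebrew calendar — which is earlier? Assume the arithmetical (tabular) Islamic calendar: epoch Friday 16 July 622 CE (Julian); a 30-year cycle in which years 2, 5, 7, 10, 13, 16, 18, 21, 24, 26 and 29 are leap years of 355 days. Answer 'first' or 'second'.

Converting both to JDN: 2501634 vs 2504325; the smaller is the first.

first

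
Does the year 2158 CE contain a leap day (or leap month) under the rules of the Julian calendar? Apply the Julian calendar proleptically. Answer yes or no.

2158 mod 4 = 2, so it is a common year in the Julian calendar.

no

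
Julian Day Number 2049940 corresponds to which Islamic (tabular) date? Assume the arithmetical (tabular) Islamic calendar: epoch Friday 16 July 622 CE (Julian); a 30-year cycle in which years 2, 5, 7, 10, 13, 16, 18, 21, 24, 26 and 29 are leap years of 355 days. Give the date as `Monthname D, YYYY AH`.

The proleptic Gregorian equivalent of JDN 2049940 is 11 June 900.
In the tabular Islamic calendar that day is Jumada al-Thani 4, 287 AH.

Jumada al-Thani 4, 287 AH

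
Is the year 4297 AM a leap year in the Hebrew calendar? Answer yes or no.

Hebrew year 4297 is year 3 of its 19-year Metonic cycle; leap years are at positions 3, 6, 8, 11, 14, 17, 19, so it is a leap year (13 months).

yes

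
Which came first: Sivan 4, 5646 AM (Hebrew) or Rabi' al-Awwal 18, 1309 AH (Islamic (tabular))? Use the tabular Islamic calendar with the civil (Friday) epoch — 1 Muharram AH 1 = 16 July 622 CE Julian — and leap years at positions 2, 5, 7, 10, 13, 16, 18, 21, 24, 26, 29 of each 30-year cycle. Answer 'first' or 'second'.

Converting both to JDN: 2410065 vs 2412028; the smaller is the first.

first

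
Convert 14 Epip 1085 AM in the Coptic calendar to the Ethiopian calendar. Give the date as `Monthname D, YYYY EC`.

Both dates share Julian Day Number 2221274; in the Ethiopian calendar that is 14 Hamle 1361 EC.

Hamle 14, 1361 EC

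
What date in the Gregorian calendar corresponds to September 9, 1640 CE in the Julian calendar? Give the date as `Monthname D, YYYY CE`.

For dates in this range the Gregorian date is 10 days ahead of the Julian.
9 September 1640 Julian + 10 days → 19 September 1640 Gregorian.

September 19, 1640 CE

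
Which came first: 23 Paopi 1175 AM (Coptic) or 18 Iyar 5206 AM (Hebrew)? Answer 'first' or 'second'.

second

The two dates have Julian Day Numbers 2253885 and 2249344 respectively.
Since 2249344 < 2253885, the second date comes first.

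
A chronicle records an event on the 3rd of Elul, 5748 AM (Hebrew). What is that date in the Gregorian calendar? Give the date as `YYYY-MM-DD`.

1988-08-16

Julian Day Number of the source date = 2447390.
Converting JDN 2447390 to the Gregorian calendar gives 16 August 1988 CE.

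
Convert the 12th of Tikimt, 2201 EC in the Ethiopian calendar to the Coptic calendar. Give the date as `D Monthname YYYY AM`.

12 Paopi 1925 AM

The source date corresponds to 24 October 2208 in the Gregorian calendar (JDN 2527812).
That day falls on 12 Paopi 1925 AM in the Coptic calendar.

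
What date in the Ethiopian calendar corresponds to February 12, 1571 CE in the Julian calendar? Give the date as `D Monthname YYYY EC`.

18 Yekatit 1563 EC

The source date corresponds to 22 February 1571 in the proleptic Gregorian calendar (JDN 2294908).
That day falls on 18 Yekatit 1563 EC in the Ethiopian calendar.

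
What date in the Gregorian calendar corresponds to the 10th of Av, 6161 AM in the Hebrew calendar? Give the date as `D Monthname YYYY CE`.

Both dates share Julian Day Number 2598210; in the Gregorian calendar that is 22 July 2401 CE.

22 July 2401 CE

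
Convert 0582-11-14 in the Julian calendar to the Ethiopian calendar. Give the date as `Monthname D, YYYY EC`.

Julian Day Number of the source date = 1933951.
Converting JDN 1933951 to the Ethiopian calendar gives 18 Hidar 575 EC.

Hidar 18, 575 EC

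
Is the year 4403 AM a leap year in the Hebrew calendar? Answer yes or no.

Hebrew year 4403 is year 14 of its 19-year Metonic cycle; leap years are at positions 3, 6, 8, 11, 14, 17, 19, so it is a leap year (13 months).

yes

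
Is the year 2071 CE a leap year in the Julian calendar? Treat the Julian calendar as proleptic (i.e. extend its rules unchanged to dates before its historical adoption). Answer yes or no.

2071 mod 4 = 3, so it is a common year in the Julian calendar.

no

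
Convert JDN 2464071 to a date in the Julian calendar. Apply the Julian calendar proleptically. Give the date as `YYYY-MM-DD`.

The Gregorian equivalent of JDN 2464071 is 18 April 2034.
In the Julian calendar that day is 2034-04-05.

2034-04-05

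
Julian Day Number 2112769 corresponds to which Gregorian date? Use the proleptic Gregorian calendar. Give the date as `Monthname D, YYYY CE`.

June 18, 1072 CE

Counting from JDN 2299161 = 15 Oct 1582 gives an offset of -186392 days.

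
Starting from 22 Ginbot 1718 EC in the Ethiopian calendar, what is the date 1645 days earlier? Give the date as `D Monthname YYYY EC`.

JDN of 22 Ginbot 1718 EC = 2351616.
2351616 − 1645 = 2349971.
JDN 2349971 in the Ethiopian calendar is 18 Hidar 1714 EC.

18 Hidar 1714 EC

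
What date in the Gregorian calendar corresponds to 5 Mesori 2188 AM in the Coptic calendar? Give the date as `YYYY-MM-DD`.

Both dates share Julian Day Number 2624166; in the Gregorian calendar that is 14 August 2472 CE.

2472-08-14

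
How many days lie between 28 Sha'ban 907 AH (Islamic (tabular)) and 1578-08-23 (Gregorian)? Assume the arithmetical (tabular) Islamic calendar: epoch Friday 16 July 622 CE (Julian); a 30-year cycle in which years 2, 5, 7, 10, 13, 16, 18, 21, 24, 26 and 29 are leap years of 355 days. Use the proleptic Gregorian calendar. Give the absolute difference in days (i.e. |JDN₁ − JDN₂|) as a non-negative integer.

JDN of the first date = 2269730.
JDN of the second date = 2297647.
|2297647 − 2269730| = 27917.

27917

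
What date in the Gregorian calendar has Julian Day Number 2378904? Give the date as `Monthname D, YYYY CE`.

February 12, 1801 CE

Counting from JDN 2299161 = 15 Oct 1582 gives an offset of 79743 days.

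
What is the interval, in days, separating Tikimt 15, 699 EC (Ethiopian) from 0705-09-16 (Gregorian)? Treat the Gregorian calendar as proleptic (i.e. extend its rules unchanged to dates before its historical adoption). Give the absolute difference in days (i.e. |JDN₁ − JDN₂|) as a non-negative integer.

395

First date → JDN 1979209; second date → JDN 1978814.
The interval is |1979209 − 1978814| = 395 days.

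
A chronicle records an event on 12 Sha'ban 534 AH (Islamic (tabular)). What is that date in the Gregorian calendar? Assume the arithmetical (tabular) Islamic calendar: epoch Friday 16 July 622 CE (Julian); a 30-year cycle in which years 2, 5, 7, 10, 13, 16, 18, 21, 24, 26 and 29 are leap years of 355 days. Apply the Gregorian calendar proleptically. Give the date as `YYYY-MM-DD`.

Julian Day Number of the source date = 2137535.
Converting JDN 2137535 to the Gregorian calendar gives 9 April 1140 CE.

1140-04-09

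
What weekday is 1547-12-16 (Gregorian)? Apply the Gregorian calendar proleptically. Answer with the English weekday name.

JDN 2286439 mod 7 = 1, and JDN 0 was a Monday, so this is a Tuesday.

Tuesday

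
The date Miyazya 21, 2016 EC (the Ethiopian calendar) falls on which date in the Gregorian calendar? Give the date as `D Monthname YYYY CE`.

29 April 2024 CE

Julian Day Number of the source date = 2460430.
Converting JDN 2460430 to the Gregorian calendar gives 29 April 2024 CE.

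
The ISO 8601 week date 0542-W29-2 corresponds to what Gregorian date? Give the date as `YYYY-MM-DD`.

ISO week 1 of 542 is the week containing the first Thursday of 542.
Week 29, day 2 (Tuesday) lands on 0542-07-17.

0542-07-17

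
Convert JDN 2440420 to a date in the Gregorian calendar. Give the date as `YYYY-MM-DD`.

JDN 2451545 is 1 Jan 2000; 2440420 is −11125 days from there.

1969-07-17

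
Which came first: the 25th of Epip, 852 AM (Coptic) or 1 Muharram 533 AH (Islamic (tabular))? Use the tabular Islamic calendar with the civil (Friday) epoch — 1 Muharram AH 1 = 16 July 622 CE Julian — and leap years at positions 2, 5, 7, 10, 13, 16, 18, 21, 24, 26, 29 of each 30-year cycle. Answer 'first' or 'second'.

Converting both to JDN: 2136182 vs 2136963; the smaller is the first.

first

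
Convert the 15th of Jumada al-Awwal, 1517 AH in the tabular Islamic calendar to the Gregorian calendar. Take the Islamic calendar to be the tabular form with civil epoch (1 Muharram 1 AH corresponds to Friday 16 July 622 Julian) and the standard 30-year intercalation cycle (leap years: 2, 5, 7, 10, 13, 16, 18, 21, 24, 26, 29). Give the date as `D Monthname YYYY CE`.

6 October 2093 CE

Julian Day Number of the source date = 2485792.
Converting JDN 2485792 to the Gregorian calendar gives 6 October 2093 CE.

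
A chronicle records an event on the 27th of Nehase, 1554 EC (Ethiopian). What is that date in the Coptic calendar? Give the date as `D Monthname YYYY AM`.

Both dates share Julian Day Number 2291810; in the Coptic calendar that is 27 Mesori 1278 AM.

27 Mesori 1278 AM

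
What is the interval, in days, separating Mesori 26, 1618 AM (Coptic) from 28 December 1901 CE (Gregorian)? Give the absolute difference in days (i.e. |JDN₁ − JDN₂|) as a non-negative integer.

247

JDN of the first date = 2415994.
JDN of the second date = 2415747.
|2415747 − 2415994| = 247.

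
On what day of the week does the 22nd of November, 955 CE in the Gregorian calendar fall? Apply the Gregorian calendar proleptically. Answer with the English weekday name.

2070192 ≡ 5 (mod 7); counting from Monday = 0 gives Saturday.

Saturday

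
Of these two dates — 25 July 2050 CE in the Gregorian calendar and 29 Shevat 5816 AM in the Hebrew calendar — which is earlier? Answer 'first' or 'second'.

Converting both to JDN: 2470013 vs 2472045; the smaller is the first.

first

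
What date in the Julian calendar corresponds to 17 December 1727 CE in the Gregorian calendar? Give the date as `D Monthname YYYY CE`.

At this point the Julian calendar is 11 days behind the Gregorian.
17 December 1727 Gregorian − 11 days → 6 December 1727 Julian.

6 December 1727 CE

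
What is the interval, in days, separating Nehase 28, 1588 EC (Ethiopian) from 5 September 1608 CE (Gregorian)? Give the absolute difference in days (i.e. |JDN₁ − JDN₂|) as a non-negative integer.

4388

JDN of the first date = 2304230.
JDN of the second date = 2308618.
|2308618 − 2304230| = 4388.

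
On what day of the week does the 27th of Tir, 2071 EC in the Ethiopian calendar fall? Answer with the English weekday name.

Saturday

In the Gregorian calendar this is 4 February 2079 (JDN 2480434).
JDN 2480434 mod 7 = 5, and JDN 0 was a Monday, so this is a Saturday.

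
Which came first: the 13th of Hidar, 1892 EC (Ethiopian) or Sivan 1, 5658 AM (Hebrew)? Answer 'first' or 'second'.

second

The two dates have Julian Day Numbers 2414981 and 2414432 respectively.
Since 2414432 < 2414981, the second date comes first.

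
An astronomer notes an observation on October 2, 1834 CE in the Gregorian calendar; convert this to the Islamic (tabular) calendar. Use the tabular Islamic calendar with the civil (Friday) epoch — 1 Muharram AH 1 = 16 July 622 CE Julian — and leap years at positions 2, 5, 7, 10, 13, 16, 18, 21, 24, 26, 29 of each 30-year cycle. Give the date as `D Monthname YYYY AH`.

28 Jumada al-Awwal 1250 AH

Julian Day Number of the source date = 2391189.
Converting JDN 2391189 to the tabular Islamic calendar gives 28 Jumada al-Awwal 1250 AH.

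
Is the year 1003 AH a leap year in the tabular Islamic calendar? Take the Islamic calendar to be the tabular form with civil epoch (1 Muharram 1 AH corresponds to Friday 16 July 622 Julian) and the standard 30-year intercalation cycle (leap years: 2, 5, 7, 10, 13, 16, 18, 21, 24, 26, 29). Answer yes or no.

yes

Year 1003 AH is year 13 of its 30-year cycle; leap positions are 2, 5, 7, 10, 13, 16, 18, 21, 24, 26, 29, so it is a leap year (355 days).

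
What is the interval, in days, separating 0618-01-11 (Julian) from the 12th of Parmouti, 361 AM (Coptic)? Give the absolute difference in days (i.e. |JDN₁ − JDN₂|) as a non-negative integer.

9948

First date → JDN 1946793; second date → JDN 1956741.
The interval is |1946793 − 1956741| = 9948 days.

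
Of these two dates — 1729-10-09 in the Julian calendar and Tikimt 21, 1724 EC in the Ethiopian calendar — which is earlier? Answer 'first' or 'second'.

first

First date → JDN 2352857; second date → JDN 2353597.
JDN 2352857 < JDN 2353597, so the first date is earlier.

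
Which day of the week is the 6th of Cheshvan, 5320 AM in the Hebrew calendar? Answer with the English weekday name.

Saturday

Equivalently 17 October 1559 Gregorian, JDN 2290762.
Since JDN mod 7 = 5 (0 = Monday), the day is Saturday.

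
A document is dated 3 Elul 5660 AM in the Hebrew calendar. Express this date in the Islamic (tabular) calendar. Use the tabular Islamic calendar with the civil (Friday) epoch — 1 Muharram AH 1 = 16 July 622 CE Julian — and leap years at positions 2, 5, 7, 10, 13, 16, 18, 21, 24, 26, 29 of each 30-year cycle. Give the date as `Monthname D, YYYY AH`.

Julian Day Number of the source date = 2415260.
Converting JDN 2415260 to the tabular Islamic calendar gives 2 Jumada al-Awwal 1318 AH.

Jumada al-Awwal 2, 1318 AH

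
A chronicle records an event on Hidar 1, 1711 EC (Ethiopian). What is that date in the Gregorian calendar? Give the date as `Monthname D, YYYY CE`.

Julian Day Number of the source date = 2348858.
Converting JDN 2348858 to the Gregorian calendar gives 8 November 1718 CE.

November 8, 1718 CE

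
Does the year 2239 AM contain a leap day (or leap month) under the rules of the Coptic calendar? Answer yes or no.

2239 mod 4 = 3; in the Coptic calendar a year is leap when year mod 4 = 3, so it is a leap year.

yes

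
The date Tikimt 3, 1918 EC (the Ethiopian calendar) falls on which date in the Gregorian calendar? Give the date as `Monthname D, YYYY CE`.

Julian Day Number of the source date = 2424437.
Converting JDN 2424437 to the Gregorian calendar gives 13 October 1925 CE.

October 13, 1925 CE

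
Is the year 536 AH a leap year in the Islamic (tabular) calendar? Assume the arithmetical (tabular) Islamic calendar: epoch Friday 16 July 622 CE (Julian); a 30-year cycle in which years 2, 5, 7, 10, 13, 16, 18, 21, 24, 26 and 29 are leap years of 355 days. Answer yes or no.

Year 536 AH is year 26 of its 30-year cycle; leap positions are 2, 5, 7, 10, 13, 16, 18, 21, 24, 26, 29, so it is a leap year (355 days).

yes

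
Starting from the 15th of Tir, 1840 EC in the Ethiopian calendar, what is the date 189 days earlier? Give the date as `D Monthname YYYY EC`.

12 Hamle 1839 EC

Counting 189 days back from JDN 2396050 reaches JDN 2395861, which is 12 Hamle 1839 EC.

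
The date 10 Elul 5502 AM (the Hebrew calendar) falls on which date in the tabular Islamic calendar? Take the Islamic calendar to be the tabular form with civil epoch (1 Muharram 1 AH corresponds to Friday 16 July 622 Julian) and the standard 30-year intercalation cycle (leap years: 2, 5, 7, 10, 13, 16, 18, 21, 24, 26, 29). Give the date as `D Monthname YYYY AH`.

Both dates share Julian Day Number 2357564; in the tabular Islamic calendar that is 9 Rajab 1155 AH.

9 Rajab 1155 AH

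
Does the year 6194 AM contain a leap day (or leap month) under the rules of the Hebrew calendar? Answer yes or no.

yes

Hebrew year 6194 is year 19 of its 19-year Metonic cycle; leap years are at positions 3, 6, 8, 11, 14, 17, 19, so it is a leap year (13 months).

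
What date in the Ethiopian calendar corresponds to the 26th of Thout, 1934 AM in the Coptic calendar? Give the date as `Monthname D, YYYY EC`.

Both dates share Julian Day Number 2531083; in the Ethiopian calendar that is 26 Meskerem 2210 EC.

Meskerem 26, 2210 EC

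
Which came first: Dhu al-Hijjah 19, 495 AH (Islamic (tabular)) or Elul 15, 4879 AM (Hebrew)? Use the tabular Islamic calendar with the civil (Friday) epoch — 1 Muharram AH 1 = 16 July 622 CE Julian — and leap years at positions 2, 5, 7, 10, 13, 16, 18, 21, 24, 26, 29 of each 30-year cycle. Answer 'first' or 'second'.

Converting both to JDN: 2123840 vs 2130008; the smaller is the first.

first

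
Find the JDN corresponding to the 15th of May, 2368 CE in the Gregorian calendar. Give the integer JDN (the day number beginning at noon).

2586089

JDN 2299161 is 15 October 1582 CE (Gregorian); the target day is +286928 days from there, so JDN = 2586089.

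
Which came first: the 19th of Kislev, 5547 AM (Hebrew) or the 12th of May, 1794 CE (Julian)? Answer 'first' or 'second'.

The two dates have Julian Day Numbers 2373727 and 2376448 respectively.
Since 2373727 < 2376448, the first date comes first.

first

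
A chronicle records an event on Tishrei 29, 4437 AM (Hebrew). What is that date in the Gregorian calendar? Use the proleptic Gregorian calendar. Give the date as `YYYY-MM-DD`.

0676-10-16

Both dates share Julian Day Number 1968253; in the Gregorian calendar that is 16 October 676 CE.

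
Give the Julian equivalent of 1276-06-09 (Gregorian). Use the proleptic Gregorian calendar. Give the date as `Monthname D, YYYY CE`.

For dates in this range the Gregorian date is 7 days ahead of the Julian.
9 June 1276 Gregorian − 7 days → 2 June 1276 Julian.

June 2, 1276 CE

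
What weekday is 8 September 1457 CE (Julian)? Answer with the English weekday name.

Thursday

This is JDN 2253478 (17 September 1457 Gregorian).
JDN 2253478 mod 7 = 3, and JDN 0 was a Monday, so this is a Thursday.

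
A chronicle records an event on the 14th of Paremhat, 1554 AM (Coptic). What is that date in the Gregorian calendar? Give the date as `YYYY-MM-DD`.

1838-03-22

Both dates share Julian Day Number 2392456; in the Gregorian calendar that is 22 March 1838 CE.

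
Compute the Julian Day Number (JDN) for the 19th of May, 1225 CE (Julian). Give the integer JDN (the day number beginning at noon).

In the proleptic Gregorian calendar the same day is 26 May 1225.
JDN 2400001 is 17 November 1858 CE (Gregorian), MJD 0; the target day is −231373 days from there, so JDN = 2168628.

2168628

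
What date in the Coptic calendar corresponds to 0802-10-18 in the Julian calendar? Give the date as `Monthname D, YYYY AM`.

The source date corresponds to 22 October 802 in the proleptic Gregorian calendar (JDN 2014279).
That day falls on 21 Paopi 519 AM in the Coptic calendar.

Paopi 21, 519 AM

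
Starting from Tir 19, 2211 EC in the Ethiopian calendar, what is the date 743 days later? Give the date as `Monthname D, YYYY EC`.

Yekatit 1, 2213 EC

Counting 743 days forward from JDN 2531561 reaches JDN 2532304, which is Yekatit 1, 2213 EC.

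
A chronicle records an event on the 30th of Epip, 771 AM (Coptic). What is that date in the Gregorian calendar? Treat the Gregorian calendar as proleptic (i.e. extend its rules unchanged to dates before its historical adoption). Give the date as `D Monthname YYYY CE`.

30 July 1055 CE

Both dates share Julian Day Number 2106601; in the Gregorian calendar that is 30 July 1055 CE.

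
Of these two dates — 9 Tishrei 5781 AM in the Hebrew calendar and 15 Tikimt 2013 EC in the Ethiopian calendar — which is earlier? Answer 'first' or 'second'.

first

First date → JDN 2459120; second date → JDN 2459148.
JDN 2459120 < JDN 2459148, so the first date is earlier.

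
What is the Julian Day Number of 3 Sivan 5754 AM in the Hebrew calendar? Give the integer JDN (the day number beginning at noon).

In the Gregorian calendar the same day is 13 May 1994.
JDN 2400001 is 17 November 1858 CE (Gregorian), MJD 0; the target day is +49485 days from there, so JDN = 2449486.

2449486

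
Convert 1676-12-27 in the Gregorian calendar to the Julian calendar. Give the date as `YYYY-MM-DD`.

For dates in this range the Gregorian date is 10 days ahead of the Julian.
27 December 1676 Gregorian − 10 days → 17 December 1676 Julian.

1676-12-17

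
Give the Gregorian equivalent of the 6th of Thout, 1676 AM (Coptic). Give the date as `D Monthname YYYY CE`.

17 September 1959 CE

Julian Day Number of the source date = 2436829.
Converting JDN 2436829 to the Gregorian calendar gives 17 September 1959 CE.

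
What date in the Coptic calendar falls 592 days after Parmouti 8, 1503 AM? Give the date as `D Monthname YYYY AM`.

19 Hathor 1505 AM

Counting 592 days forward from JDN 2373852 reaches JDN 2374444, which is 19 Hathor 1505 AM.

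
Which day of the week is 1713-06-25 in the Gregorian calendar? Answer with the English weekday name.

Since JDN mod 7 = 6 (0 = Monday), the day is Sunday.

Sunday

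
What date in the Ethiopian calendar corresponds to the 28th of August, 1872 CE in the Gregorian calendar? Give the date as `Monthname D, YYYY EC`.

Julian Day Number of the source date = 2405034.
Converting JDN 2405034 to the Ethiopian calendar gives 23 Nehase 1864 EC.

Nehase 23, 1864 EC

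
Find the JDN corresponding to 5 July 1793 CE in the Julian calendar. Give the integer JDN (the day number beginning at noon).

In the Gregorian calendar the same day is 16 July 1793.
JDN 2299161 is 15 October 1582 CE (Gregorian); the target day is +76976 days from there, so JDN = 2376137.

2376137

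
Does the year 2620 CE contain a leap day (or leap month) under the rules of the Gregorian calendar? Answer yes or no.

2620 is divisible by 4 and not by 100, so it is a leap year.

yes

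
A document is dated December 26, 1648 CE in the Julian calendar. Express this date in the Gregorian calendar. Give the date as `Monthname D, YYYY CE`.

The Julian–Gregorian offset here is 10 days (Julian trailing).
26 December 1648 Julian + 10 days → 5 January 1649 Gregorian.

January 5, 1649 CE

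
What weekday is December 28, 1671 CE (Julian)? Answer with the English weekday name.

This is JDN 2331752 (7 January 1672 Gregorian).
2331752 ≡ 3 (mod 7); counting from Monday = 0 gives Thursday.

Thursday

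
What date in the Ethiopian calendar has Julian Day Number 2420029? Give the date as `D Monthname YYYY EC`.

8 Meskerem 1906 EC

JDN 2420029 is 18 September 1913 in the Gregorian calendar.
In the Ethiopian calendar that day is 8 Meskerem 1906 EC.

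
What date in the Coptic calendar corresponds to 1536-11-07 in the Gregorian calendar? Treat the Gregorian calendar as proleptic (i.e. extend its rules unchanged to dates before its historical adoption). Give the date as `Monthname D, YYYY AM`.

Julian Day Number of the source date = 2282383.
Converting JDN 2282383 to the Coptic calendar gives 1 Hathor 1253 AM.

Hathor 1, 1253 AM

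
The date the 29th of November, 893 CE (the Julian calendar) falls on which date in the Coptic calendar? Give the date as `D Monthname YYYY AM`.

3 Koiak 610 AM

The source date corresponds to 3 December 893 in the proleptic Gregorian calendar (JDN 2047559).
That day falls on 3 Koiak 610 AM in the Coptic calendar.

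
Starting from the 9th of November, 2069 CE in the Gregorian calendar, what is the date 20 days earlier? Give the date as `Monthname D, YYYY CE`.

The starting date is JDN 2477060; 2477060 − 20 = 2477040.
JDN 2477040 corresponds to October 20, 2069 CE.

October 20, 2069 CE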